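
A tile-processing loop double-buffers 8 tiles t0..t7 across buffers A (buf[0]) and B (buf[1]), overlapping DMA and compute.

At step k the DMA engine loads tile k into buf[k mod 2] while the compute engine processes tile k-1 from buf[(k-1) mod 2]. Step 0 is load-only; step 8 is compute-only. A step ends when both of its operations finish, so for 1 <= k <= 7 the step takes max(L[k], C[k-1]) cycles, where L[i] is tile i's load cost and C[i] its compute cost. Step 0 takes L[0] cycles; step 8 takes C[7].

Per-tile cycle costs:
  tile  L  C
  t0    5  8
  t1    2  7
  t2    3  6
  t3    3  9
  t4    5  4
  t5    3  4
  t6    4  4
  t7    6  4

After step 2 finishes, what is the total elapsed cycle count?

[0] DMA t0→A (5c) ∥ CU idle ⇒ 5c, clock 5
[1] DMA t1→B (2c) ∥ CU A:t0 (8c) ⇒ 8c, clock 13
[2] DMA t2→A (3c) ∥ CU B:t1 (7c) ⇒ 7c, clock 20
[3] DMA t3→B (3c) ∥ CU A:t2 (6c) ⇒ 6c, clock 26
[4] DMA t4→A (5c) ∥ CU B:t3 (9c) ⇒ 9c, clock 35
[5] DMA t5→B (3c) ∥ CU A:t4 (4c) ⇒ 4c, clock 39
[6] DMA t6→A (4c) ∥ CU B:t5 (4c) ⇒ 4c, clock 43
[7] DMA t7→B (6c) ∥ CU A:t6 (4c) ⇒ 6c, clock 49
[8] DMA idle ∥ CU B:t7 (4c) ⇒ 4c, clock 53

end_cycle[2] = 20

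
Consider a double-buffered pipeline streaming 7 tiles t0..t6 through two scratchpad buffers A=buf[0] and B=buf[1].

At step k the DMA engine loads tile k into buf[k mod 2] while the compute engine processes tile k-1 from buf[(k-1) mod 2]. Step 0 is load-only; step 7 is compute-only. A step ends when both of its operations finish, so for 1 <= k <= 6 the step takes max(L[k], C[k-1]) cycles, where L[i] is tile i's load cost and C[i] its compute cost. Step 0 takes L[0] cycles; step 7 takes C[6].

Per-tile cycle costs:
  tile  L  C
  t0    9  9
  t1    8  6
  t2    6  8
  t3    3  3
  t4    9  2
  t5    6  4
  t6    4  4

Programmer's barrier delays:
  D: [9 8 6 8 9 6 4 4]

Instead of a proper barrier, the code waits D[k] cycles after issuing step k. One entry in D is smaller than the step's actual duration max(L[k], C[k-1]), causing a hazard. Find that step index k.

hazard at step 1

step 0: need L[0]=9 = 9; D[0]=9 ok
step 1: need max(L[1]=8,C[0]=9) = 9; D[1]=8 SHORT
step 2: need max(L[2]=6,C[1]=6) = 6; D[2]=6 ok
step 3: need max(L[3]=3,C[2]=8) = 8; D[3]=8 ok
step 4: need max(L[4]=9,C[3]=3) = 9; D[4]=9 ok
step 5: need max(L[5]=6,C[4]=2) = 6; D[5]=6 ok
step 6: need max(L[6]=4,C[5]=4) = 4; D[6]=4 ok
step 7: need C[6]=4 = 4; D[7]=4 ok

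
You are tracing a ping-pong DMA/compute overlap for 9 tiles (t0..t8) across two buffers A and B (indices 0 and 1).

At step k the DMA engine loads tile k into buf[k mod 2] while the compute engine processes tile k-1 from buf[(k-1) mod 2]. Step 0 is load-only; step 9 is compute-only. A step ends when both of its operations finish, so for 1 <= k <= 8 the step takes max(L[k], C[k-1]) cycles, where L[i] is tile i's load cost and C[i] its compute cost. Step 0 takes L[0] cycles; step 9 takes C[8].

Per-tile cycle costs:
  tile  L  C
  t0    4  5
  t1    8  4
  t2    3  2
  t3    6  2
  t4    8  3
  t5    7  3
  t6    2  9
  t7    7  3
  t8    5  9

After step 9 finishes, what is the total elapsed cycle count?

end_cycle[9] = 63

step 0: L[0]=4 → dur=4, Σ=4 | A=load:t0 B=idle [load-only]
step 1: L[1]=8 C[0]=5 → dur=8, Σ=12 | A=compute:t0 B=load:t1 [load-bound]
step 2: L[2]=3 C[1]=4 → dur=4, Σ=16 | A=load:t2 B=compute:t1 [compute-bound]
step 3: L[3]=6 C[2]=2 → dur=6, Σ=22 | A=compute:t2 B=load:t3 [load-bound]
step 4: L[4]=8 C[3]=2 → dur=8, Σ=30 | A=load:t4 B=compute:t3 [load-bound]
step 5: L[5]=7 C[4]=3 → dur=7, Σ=37 | A=compute:t4 B=load:t5 [load-bound]
step 6: L[6]=2 C[5]=3 → dur=3, Σ=40 | A=load:t6 B=compute:t5 [compute-bound]
step 7: L[7]=7 C[6]=9 → dur=9, Σ=49 | A=compute:t6 B=load:t7 [compute-bound]
step 8: L[8]=5 C[7]=3 → dur=5, Σ=54 | A=load:t8 B=compute:t7 [load-bound]
step 9: C[8]=9 → dur=9, Σ=63 | A=compute:t8 B=idle [compute-only]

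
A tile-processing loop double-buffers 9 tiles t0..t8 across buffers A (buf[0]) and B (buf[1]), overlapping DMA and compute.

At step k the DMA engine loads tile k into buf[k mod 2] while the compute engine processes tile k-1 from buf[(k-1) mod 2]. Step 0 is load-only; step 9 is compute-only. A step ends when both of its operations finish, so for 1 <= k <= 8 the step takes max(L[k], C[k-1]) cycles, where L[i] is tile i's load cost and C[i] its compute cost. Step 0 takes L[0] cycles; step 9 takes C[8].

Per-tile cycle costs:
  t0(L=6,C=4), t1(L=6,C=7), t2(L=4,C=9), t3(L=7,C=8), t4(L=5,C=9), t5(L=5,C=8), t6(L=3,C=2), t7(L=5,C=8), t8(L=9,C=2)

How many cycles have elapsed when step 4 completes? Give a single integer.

  0. 6=6c; end=6; A:t0 B:-
  1. max(6,4)=6c; end=12; A:t0 B:t1
  2. max(4,7)=7c; end=19; A:t2 B:t1
  3. max(7,9)=9c; end=28; A:t2 B:t3
  4. max(5,8)=8c; end=36; A:t4 B:t3
  5. max(5,9)=9c; end=45; A:t4 B:t5
  6. max(3,8)=8c; end=53; A:t6 B:t5
  7. max(5,2)=5c; end=58; A:t6 B:t7
  8. max(9,8)=9c; end=67; A:t8 B:t7
  9. 2=2c; end=69; A:t8 B:t7

end_cycle[4] = 36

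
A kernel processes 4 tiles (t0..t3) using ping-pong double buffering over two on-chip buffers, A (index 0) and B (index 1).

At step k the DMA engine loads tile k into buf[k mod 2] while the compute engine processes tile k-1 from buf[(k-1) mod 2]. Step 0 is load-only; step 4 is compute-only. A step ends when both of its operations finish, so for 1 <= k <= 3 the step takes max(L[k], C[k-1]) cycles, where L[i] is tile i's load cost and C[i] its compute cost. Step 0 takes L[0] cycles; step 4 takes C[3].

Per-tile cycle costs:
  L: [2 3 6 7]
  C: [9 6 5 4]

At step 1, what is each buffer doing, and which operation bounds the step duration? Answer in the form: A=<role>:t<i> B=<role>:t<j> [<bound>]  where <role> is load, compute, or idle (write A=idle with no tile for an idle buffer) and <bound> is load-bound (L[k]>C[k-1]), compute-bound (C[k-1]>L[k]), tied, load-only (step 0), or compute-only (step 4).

step 1: A=compute:t0 B=load:t1 [compute-bound]

step 0: L[0]=2 → dur=2, Σ=2 | A=load:t0 B=idle [load-only]
step 1: L[1]=3 C[0]=9 → dur=9, Σ=11 | A=compute:t0 B=load:t1 [compute-bound]
step 2: L[2]=6 C[1]=6 → dur=6, Σ=17 | A=load:t2 B=compute:t1 [tied]
step 3: L[3]=7 C[2]=5 → dur=7, Σ=24 | A=compute:t2 B=load:t3 [load-bound]
step 4: C[3]=4 → dur=4, Σ=28 | A=idle B=compute:t3 [compute-only]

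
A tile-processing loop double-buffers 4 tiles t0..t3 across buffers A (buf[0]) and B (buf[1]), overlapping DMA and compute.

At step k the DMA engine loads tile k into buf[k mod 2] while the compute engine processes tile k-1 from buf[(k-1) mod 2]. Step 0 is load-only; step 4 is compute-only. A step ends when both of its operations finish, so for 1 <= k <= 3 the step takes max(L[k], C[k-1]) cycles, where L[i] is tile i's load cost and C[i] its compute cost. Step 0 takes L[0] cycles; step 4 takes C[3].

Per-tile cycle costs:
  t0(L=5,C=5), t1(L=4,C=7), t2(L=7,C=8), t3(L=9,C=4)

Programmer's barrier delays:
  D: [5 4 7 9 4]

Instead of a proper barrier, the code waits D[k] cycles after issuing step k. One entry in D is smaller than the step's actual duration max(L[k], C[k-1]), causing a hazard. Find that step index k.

hazard at step 1

k=0 barrier L[0]=5→5c, D[0]=5 ok
k=1 barrier max(L[1]=4,C[0]=5)→5c, D[1]=4 SHORT
k=2 barrier max(L[2]=7,C[1]=7)→7c, D[2]=7 ok
k=3 barrier max(L[3]=9,C[2]=8)→9c, D[3]=9 ok
k=4 barrier C[3]=4→4c, D[4]=4 ok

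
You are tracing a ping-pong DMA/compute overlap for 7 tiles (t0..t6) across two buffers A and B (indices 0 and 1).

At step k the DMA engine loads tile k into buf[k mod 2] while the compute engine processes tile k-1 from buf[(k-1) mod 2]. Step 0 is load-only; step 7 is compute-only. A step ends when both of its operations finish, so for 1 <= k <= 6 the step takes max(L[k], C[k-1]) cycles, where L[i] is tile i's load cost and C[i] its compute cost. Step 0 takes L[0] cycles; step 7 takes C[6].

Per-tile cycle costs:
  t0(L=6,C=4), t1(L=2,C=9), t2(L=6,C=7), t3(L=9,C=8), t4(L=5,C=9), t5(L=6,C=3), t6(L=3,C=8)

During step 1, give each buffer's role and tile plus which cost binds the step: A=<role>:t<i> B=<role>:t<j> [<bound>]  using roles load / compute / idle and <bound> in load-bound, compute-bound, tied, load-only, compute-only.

step 1: A=compute:t0 B=load:t1 [compute-bound]

k=0 load=t0/6c comp=- wait=6 total=6
k=1 load=t1/2c comp=t0/4c wait=4 total=10
k=2 load=t2/6c comp=t1/9c wait=9 total=19
k=3 load=t3/9c comp=t2/7c wait=9 total=28
k=4 load=t4/5c comp=t3/8c wait=8 total=36
k=5 load=t5/6c comp=t4/9c wait=9 total=45
k=6 load=t6/3c comp=t5/3c wait=3 total=48
k=7 load=- comp=t6/8c wait=8 total=56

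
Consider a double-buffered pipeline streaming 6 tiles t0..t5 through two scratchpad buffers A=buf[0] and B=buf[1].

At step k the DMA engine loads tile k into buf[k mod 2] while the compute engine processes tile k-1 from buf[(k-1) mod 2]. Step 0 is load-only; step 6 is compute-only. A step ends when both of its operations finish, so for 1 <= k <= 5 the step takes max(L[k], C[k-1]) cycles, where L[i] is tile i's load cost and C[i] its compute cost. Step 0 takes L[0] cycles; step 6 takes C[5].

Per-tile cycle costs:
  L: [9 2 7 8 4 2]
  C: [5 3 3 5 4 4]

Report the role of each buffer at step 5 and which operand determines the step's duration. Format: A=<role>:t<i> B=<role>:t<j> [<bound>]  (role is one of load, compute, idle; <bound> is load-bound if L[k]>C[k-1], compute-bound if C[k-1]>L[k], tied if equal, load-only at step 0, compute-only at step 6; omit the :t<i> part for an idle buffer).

[0] DMA t0→A (9c) ∥ CU idle ⇒ 9c, clock 9
[1] DMA t1→B (2c) ∥ CU A:t0 (5c) ⇒ 5c, clock 14
[2] DMA t2→A (7c) ∥ CU B:t1 (3c) ⇒ 7c, clock 21
[3] DMA t3→B (8c) ∥ CU A:t2 (3c) ⇒ 8c, clock 29
[4] DMA t4→A (4c) ∥ CU B:t3 (5c) ⇒ 5c, clock 34
[5] DMA t5→B (2c) ∥ CU A:t4 (4c) ⇒ 4c, clock 38
[6] DMA idle ∥ CU B:t5 (4c) ⇒ 4c, clock 42

step 5: A=compute:t4 B=load:t5 [compute-bound]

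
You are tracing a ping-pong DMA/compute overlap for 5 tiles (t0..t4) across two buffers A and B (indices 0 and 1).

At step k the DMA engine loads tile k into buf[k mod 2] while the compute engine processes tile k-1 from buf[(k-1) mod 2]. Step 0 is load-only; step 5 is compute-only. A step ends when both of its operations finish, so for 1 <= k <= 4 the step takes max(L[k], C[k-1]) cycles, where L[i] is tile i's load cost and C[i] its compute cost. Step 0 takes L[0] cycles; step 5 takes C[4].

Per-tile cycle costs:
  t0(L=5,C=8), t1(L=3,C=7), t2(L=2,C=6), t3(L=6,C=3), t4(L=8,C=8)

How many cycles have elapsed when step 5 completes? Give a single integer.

  0. 5=5c; end=5; A:t0 B:-
  1. max(3,8)=8c; end=13; A:t0 B:t1
  2. max(2,7)=7c; end=20; A:t2 B:t1
  3. max(6,6)=6c; end=26; A:t2 B:t3
  4. max(8,3)=8c; end=34; A:t4 B:t3
  5. 8=8c; end=42; A:t4 B:t3

end_cycle[5] = 42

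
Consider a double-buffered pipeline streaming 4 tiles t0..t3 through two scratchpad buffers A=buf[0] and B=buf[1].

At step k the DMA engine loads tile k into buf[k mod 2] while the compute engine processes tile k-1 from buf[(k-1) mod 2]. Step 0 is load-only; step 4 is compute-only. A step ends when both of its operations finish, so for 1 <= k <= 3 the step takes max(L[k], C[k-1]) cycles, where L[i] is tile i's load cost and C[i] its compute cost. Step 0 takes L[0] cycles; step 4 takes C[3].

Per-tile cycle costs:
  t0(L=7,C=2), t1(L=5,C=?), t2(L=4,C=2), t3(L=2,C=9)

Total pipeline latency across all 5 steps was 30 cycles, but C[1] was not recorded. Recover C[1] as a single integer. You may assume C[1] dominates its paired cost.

C[1] = 7

step 0: dur = L[0]=7 = 7
step 1: dur = max(L[1]=5, C[0]=2) = 5
step 2: dur = max(L[2]=4, C[1]=?) = C[1]  (unknown; binding)
step 3: dur = max(L[3]=2, C[2]=2) = 2
step 4: dur = C[3]=9 = 9
sum of known step durations = 23
dur[2] = total - known = 30 - 23 = 7
C[1] is the binding max in step 2, so C[1] = dur[2] = 7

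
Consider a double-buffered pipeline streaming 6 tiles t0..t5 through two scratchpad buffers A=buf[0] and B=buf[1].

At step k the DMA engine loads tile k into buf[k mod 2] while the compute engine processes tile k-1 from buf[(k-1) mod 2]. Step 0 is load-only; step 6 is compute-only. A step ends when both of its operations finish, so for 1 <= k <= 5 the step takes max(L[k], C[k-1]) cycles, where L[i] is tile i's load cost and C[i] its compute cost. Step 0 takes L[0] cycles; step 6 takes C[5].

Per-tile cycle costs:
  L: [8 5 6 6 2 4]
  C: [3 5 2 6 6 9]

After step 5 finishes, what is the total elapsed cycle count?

end_cycle[5] = 37

  0. 8=8c; end=8; A:t0 B:-
  1. max(5,3)=5c; end=13; A:t0 B:t1
  2. max(6,5)=6c; end=19; A:t2 B:t1
  3. max(6,2)=6c; end=25; A:t2 B:t3
  4. max(2,6)=6c; end=31; A:t4 B:t3
  5. max(4,6)=6c; end=37; A:t4 B:t5
  6. 9=9c; end=46; A:t4 B:t5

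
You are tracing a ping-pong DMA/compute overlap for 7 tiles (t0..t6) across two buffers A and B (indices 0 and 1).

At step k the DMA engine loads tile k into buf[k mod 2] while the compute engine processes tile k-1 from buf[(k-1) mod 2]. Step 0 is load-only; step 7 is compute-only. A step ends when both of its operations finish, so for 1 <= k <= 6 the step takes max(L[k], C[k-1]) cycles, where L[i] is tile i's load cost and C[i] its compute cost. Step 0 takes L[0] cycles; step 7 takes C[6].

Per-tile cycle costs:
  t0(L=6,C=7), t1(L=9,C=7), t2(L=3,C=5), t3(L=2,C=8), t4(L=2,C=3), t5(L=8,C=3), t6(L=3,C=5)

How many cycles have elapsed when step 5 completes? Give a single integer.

[0] DMA t0→A (6c) ∥ CU idle ⇒ 6c, clock 6
[1] DMA t1→B (9c) ∥ CU A:t0 (7c) ⇒ 9c, clock 15
[2] DMA t2→A (3c) ∥ CU B:t1 (7c) ⇒ 7c, clock 22
[3] DMA t3→B (2c) ∥ CU A:t2 (5c) ⇒ 5c, clock 27
[4] DMA t4→A (2c) ∥ CU B:t3 (8c) ⇒ 8c, clock 35
[5] DMA t5→B (8c) ∥ CU A:t4 (3c) ⇒ 8c, clock 43
[6] DMA t6→A (3c) ∥ CU B:t5 (3c) ⇒ 3c, clock 46
[7] DMA idle ∥ CU A:t6 (5c) ⇒ 5c, clock 51

end_cycle[5] = 43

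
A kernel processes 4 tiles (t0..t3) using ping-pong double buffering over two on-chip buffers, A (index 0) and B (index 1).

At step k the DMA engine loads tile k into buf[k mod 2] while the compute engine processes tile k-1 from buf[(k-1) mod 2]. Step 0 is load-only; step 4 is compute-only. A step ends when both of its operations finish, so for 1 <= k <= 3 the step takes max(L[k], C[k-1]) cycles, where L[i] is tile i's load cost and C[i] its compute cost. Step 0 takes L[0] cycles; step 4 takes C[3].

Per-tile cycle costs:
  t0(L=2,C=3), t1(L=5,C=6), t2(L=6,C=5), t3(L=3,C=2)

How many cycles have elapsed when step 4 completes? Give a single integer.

step 0: L[0]=2 → dur=2, Σ=2 | A=load:t0 B=idle [load-only]
step 1: L[1]=5 C[0]=3 → dur=5, Σ=7 | A=compute:t0 B=load:t1 [load-bound]
step 2: L[2]=6 C[1]=6 → dur=6, Σ=13 | A=load:t2 B=compute:t1 [tied]
step 3: L[3]=3 C[2]=5 → dur=5, Σ=18 | A=compute:t2 B=load:t3 [compute-bound]
step 4: C[3]=2 → dur=2, Σ=20 | A=idle B=compute:t3 [compute-only]

end_cycle[4] = 20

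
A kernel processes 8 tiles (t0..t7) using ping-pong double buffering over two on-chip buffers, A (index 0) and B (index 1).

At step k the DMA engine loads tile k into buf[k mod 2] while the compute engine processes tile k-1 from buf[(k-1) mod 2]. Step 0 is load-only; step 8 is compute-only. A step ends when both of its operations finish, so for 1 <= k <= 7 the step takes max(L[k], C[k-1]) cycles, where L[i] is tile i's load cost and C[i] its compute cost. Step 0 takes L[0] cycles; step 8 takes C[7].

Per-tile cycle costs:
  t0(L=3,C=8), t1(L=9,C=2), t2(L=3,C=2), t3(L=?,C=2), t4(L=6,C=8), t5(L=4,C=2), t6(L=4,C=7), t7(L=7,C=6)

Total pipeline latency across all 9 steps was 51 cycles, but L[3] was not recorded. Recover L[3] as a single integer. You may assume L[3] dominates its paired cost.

step 0 = dur = L[0]=3 = 3
step 1 = dur = max(L[1]=9, C[0]=8) = 9
step 2 = dur = max(L[2]=3, C[1]=2) = 3
step 3 = dur = max(L[3]=?, C[2]=2) = L[3]  (unknown; binding)
step 4 = dur = max(L[4]=6, C[3]=2) = 6
step 5 = dur = max(L[5]=4, C[4]=8) = 8
step 6 = dur = max(L[6]=4, C[5]=2) = 4
step 7 = dur = max(L[7]=7, C[6]=7) = 7
step 8 = dur = C[7]=6 = 6
sum of known step durations = 46
dur[3] = total - known = 51 - 46 = 5
L[3] is the binding max in step 3, so L[3] = dur[3] = 5

L[3] = 5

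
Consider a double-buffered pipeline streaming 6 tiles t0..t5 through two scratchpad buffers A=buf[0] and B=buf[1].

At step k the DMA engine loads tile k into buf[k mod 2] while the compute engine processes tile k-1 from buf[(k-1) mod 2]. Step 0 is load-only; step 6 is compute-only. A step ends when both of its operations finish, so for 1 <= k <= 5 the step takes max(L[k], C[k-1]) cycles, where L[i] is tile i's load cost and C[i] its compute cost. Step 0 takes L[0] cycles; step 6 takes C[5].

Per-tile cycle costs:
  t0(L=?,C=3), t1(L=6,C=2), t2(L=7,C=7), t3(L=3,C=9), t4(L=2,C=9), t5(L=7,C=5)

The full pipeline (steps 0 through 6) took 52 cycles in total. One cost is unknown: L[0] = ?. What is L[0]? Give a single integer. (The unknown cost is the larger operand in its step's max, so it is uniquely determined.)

step 0 → dur = L[0]=? = L[0]  (unknown; binding)
step 1 → dur = max(L[1]=6, C[0]=3) = 6
step 2 → dur = max(L[2]=7, C[1]=2) = 7
step 3 → dur = max(L[3]=3, C[2]=7) = 7
step 4 → dur = max(L[4]=2, C[3]=9) = 9
step 5 → dur = max(L[5]=7, C[4]=9) = 9
step 6 → dur = C[5]=5 = 5
sum of known step durations = 43
dur[0] = total - known = 52 - 43 = 9
L[0] is the binding max in step 0, so L[0] = dur[0] = 9

L[0] = 9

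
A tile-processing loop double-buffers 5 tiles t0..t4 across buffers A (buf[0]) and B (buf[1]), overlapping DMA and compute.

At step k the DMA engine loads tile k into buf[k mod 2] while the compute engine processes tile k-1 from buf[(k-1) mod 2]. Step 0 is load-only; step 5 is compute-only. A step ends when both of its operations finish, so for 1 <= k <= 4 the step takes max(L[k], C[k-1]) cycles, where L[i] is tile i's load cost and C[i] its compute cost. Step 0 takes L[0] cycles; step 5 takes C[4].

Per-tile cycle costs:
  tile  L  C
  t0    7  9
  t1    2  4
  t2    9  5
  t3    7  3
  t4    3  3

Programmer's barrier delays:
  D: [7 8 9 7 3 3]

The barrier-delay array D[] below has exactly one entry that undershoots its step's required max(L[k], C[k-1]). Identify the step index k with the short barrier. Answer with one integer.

hazard at step 1

k=0 barrier L[0]=7→7c, D[0]=7 ok
k=1 barrier max(L[1]=2,C[0]=9)→9c, D[1]=8 SHORT
k=2 barrier max(L[2]=9,C[1]=4)→9c, D[2]=9 ok
k=3 barrier max(L[3]=7,C[2]=5)→7c, D[3]=7 ok
k=4 barrier max(L[4]=3,C[3]=3)→3c, D[4]=3 ok
k=5 barrier C[4]=3→3c, D[5]=3 ok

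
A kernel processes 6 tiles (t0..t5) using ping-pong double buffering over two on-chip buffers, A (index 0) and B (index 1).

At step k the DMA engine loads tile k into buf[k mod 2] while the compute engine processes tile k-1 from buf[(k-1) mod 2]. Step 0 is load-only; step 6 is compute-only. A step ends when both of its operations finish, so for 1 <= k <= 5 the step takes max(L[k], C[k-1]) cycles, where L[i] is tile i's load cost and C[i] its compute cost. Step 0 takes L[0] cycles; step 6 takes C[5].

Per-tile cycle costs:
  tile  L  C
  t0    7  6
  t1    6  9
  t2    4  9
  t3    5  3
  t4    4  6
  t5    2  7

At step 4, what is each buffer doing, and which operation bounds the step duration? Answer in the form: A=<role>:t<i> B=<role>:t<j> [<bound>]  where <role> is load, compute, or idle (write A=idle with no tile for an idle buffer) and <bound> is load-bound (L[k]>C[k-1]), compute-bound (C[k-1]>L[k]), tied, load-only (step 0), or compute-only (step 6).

step 4: A=load:t4 B=compute:t3 [load-bound]

[0] DMA t0→A (7c) ∥ CU idle ⇒ 7c, clock 7
[1] DMA t1→B (6c) ∥ CU A:t0 (6c) ⇒ 6c, clock 13
[2] DMA t2→A (4c) ∥ CU B:t1 (9c) ⇒ 9c, clock 22
[3] DMA t3→B (5c) ∥ CU A:t2 (9c) ⇒ 9c, clock 31
[4] DMA t4→A (4c) ∥ CU B:t3 (3c) ⇒ 4c, clock 35
[5] DMA t5→B (2c) ∥ CU A:t4 (6c) ⇒ 6c, clock 41
[6] DMA idle ∥ CU B:t5 (7c) ⇒ 7c, clock 48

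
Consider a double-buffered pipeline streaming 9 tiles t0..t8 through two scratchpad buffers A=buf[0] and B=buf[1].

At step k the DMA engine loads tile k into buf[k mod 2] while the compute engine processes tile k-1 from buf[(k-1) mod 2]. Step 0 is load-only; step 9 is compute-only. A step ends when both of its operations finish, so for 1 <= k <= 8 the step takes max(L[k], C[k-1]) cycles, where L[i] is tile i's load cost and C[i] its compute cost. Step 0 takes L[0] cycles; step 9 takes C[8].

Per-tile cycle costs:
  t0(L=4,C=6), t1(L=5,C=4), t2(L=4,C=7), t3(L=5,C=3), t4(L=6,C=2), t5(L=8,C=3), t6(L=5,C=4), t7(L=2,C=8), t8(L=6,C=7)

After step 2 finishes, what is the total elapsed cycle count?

end_cycle[2] = 14

k=0 load=t0/4c comp=- wait=4 total=4
k=1 load=t1/5c comp=t0/6c wait=6 total=10
k=2 load=t2/4c comp=t1/4c wait=4 total=14
k=3 load=t3/5c comp=t2/7c wait=7 total=21
k=4 load=t4/6c comp=t3/3c wait=6 total=27
k=5 load=t5/8c comp=t4/2c wait=8 total=35
k=6 load=t6/5c comp=t5/3c wait=5 total=40
k=7 load=t7/2c comp=t6/4c wait=4 total=44
k=8 load=t8/6c comp=t7/8c wait=8 total=52
k=9 load=- comp=t8/7c wait=7 total=59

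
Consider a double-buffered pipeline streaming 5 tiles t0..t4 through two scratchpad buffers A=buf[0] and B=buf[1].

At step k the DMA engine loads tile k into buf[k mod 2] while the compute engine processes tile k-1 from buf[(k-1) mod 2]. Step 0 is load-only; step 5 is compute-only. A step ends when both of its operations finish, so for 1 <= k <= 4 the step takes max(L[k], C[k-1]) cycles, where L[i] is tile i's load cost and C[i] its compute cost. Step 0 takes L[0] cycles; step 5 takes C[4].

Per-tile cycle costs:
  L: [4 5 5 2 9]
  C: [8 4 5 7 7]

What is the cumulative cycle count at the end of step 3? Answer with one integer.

end_cycle[3] = 22

[0] DMA t0→A (4c) ∥ CU idle ⇒ 4c, clock 4
[1] DMA t1→B (5c) ∥ CU A:t0 (8c) ⇒ 8c, clock 12
[2] DMA t2→A (5c) ∥ CU B:t1 (4c) ⇒ 5c, clock 17
[3] DMA t3→B (2c) ∥ CU A:t2 (5c) ⇒ 5c, clock 22
[4] DMA t4→A (9c) ∥ CU B:t3 (7c) ⇒ 9c, clock 31
[5] DMA idle ∥ CU A:t4 (7c) ⇒ 7c, clock 38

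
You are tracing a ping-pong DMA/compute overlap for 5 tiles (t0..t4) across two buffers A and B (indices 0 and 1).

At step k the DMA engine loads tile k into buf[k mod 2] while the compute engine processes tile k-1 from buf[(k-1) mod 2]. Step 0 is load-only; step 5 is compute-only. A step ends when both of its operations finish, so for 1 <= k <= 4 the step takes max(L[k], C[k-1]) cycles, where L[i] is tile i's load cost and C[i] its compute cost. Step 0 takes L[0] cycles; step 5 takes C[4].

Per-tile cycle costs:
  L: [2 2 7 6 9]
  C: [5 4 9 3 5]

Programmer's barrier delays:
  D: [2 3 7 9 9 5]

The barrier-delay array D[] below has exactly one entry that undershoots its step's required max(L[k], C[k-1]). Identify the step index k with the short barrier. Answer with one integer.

k=0 barrier L[0]=2→2c, D[0]=2 ok
k=1 barrier max(L[1]=2,C[0]=5)→5c, D[1]=3 SHORT
k=2 barrier max(L[2]=7,C[1]=4)→7c, D[2]=7 ok
k=3 barrier max(L[3]=6,C[2]=9)→9c, D[3]=9 ok
k=4 barrier max(L[4]=9,C[3]=3)→9c, D[4]=9 ok
k=5 barrier C[4]=5→5c, D[5]=5 ok

hazard at step 1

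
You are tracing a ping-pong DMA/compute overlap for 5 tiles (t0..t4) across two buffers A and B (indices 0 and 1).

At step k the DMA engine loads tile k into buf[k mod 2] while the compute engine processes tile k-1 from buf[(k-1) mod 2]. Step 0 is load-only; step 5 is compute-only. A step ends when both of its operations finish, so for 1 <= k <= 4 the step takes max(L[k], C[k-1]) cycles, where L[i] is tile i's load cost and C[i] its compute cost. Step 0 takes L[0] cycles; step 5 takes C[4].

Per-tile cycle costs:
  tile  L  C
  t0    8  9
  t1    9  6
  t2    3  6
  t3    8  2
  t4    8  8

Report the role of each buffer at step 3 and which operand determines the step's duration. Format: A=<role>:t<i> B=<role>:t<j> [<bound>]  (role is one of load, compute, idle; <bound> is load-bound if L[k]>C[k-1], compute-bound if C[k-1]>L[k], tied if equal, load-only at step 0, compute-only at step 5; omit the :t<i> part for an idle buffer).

step 3: A=compute:t2 B=load:t3 [load-bound]

  0. 8=8c; end=8; A:t0 B:-
  1. max(9,9)=9c; end=17; A:t0 B:t1
  2. max(3,6)=6c; end=23; A:t2 B:t1
  3. max(8,6)=8c; end=31; A:t2 B:t3
  4. max(8,2)=8c; end=39; A:t4 B:t3
  5. 8=8c; end=47; A:t4 B:t3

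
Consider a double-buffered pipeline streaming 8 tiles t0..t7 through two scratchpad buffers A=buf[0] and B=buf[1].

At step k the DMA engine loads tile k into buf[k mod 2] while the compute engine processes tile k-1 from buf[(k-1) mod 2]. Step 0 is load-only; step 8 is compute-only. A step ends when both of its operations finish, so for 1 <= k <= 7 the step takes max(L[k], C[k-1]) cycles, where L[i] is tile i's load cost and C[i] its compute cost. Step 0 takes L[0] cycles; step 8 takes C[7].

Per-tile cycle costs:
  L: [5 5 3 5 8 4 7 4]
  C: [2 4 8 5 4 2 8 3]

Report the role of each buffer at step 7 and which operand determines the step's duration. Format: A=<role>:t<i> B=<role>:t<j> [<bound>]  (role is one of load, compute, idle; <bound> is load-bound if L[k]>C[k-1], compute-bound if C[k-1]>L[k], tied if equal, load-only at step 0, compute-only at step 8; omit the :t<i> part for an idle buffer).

step 7: A=compute:t6 B=load:t7 [compute-bound]

[0] DMA t0→A (5c) ∥ CU idle ⇒ 5c, clock 5
[1] DMA t1→B (5c) ∥ CU A:t0 (2c) ⇒ 5c, clock 10
[2] DMA t2→A (3c) ∥ CU B:t1 (4c) ⇒ 4c, clock 14
[3] DMA t3→B (5c) ∥ CU A:t2 (8c) ⇒ 8c, clock 22
[4] DMA t4→A (8c) ∥ CU B:t3 (5c) ⇒ 8c, clock 30
[5] DMA t5→B (4c) ∥ CU A:t4 (4c) ⇒ 4c, clock 34
[6] DMA t6→A (7c) ∥ CU B:t5 (2c) ⇒ 7c, clock 41
[7] DMA t7→B (4c) ∥ CU A:t6 (8c) ⇒ 8c, clock 49
[8] DMA idle ∥ CU B:t7 (3c) ⇒ 3c, clock 52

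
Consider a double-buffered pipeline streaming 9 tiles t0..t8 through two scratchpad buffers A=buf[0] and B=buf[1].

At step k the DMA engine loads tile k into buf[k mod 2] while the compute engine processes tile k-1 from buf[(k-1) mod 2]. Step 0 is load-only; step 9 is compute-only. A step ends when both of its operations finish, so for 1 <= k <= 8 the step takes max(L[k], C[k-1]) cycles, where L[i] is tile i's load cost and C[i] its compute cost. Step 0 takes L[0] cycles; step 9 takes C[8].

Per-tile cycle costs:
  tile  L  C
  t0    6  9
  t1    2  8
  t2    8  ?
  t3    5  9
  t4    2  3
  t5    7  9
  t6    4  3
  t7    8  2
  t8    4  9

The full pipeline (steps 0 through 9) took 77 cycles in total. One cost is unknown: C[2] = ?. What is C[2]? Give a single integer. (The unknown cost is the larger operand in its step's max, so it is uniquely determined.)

C[2] = 8

step 0 = dur = L[0]=6 = 6
step 1 = dur = max(L[1]=2, C[0]=9) = 9
step 2 = dur = max(L[2]=8, C[1]=8) = 8
step 3 = dur = max(L[3]=5, C[2]=?) = C[2]  (unknown; binding)
step 4 = dur = max(L[4]=2, C[3]=9) = 9
step 5 = dur = max(L[5]=7, C[4]=3) = 7
step 6 = dur = max(L[6]=4, C[5]=9) = 9
step 7 = dur = max(L[7]=8, C[6]=3) = 8
step 8 = dur = max(L[8]=4, C[7]=2) = 4
step 9 = dur = C[8]=9 = 9
sum of known step durations = 69
dur[3] = total - known = 77 - 69 = 8
C[2] is the binding max in step 3, so C[2] = dur[3] = 8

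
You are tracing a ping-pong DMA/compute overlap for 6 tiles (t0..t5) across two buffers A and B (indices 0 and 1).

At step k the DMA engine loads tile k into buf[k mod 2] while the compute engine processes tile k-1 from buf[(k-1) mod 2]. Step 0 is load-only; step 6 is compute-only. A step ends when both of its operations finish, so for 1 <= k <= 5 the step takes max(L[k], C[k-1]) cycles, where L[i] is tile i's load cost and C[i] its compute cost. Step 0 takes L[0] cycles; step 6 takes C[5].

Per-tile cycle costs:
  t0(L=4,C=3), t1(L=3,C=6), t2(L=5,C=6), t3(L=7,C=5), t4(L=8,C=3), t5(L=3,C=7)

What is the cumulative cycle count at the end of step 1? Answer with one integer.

k=0 load=t0/4c comp=- wait=4 total=4
k=1 load=t1/3c comp=t0/3c wait=3 total=7
k=2 load=t2/5c comp=t1/6c wait=6 total=13
k=3 load=t3/7c comp=t2/6c wait=7 total=20
k=4 load=t4/8c comp=t3/5c wait=8 total=28
k=5 load=t5/3c comp=t4/3c wait=3 total=31
k=6 load=- comp=t5/7c wait=7 total=38

end_cycle[1] = 7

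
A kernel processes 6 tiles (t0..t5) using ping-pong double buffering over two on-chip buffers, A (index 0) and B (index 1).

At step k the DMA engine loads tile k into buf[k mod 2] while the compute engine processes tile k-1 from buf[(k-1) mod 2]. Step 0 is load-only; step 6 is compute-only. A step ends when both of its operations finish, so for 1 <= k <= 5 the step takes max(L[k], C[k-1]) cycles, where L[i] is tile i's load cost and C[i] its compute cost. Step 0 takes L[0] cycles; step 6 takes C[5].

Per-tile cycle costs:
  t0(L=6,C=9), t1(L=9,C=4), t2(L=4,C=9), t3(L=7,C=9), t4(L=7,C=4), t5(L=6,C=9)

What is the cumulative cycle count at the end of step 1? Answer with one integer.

step 0: L[0]=6 → dur=6, Σ=6 | A=load:t0 B=idle [load-only]
step 1: L[1]=9 C[0]=9 → dur=9, Σ=15 | A=compute:t0 B=load:t1 [tied]
step 2: L[2]=4 C[1]=4 → dur=4, Σ=19 | A=load:t2 B=compute:t1 [tied]
step 3: L[3]=7 C[2]=9 → dur=9, Σ=28 | A=compute:t2 B=load:t3 [compute-bound]
step 4: L[4]=7 C[3]=9 → dur=9, Σ=37 | A=load:t4 B=compute:t3 [compute-bound]
step 5: L[5]=6 C[4]=4 → dur=6, Σ=43 | A=compute:t4 B=load:t5 [load-bound]
step 6: C[5]=9 → dur=9, Σ=52 | A=idle B=compute:t5 [compute-only]

end_cycle[1] = 15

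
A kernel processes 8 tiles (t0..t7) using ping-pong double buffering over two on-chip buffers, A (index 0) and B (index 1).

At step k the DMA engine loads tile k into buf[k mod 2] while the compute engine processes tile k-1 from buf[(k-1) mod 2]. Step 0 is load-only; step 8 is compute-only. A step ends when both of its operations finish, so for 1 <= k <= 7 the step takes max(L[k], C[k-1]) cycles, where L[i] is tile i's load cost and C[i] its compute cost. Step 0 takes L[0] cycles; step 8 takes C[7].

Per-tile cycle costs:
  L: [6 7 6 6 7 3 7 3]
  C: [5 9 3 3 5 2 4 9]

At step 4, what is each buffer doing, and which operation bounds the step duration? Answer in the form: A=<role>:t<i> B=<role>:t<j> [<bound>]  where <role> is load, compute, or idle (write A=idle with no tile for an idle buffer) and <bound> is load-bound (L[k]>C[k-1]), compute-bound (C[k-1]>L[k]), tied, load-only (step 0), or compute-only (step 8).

step 4: A=load:t4 B=compute:t3 [load-bound]

step 0: L[0]=6 → dur=6, Σ=6 | A=load:t0 B=idle [load-only]
step 1: L[1]=7 C[0]=5 → dur=7, Σ=13 | A=compute:t0 B=load:t1 [load-bound]
step 2: L[2]=6 C[1]=9 → dur=9, Σ=22 | A=load:t2 B=compute:t1 [compute-bound]
step 3: L[3]=6 C[2]=3 → dur=6, Σ=28 | A=compute:t2 B=load:t3 [load-bound]
step 4: L[4]=7 C[3]=3 → dur=7, Σ=35 | A=load:t4 B=compute:t3 [load-bound]
step 5: L[5]=3 C[4]=5 → dur=5, Σ=40 | A=compute:t4 B=load:t5 [compute-bound]
step 6: L[6]=7 C[5]=2 → dur=7, Σ=47 | A=load:t6 B=compute:t5 [load-bound]
step 7: L[7]=3 C[6]=4 → dur=4, Σ=51 | A=compute:t6 B=load:t7 [compute-bound]
step 8: C[7]=9 → dur=9, Σ=60 | A=idle B=compute:t7 [compute-only]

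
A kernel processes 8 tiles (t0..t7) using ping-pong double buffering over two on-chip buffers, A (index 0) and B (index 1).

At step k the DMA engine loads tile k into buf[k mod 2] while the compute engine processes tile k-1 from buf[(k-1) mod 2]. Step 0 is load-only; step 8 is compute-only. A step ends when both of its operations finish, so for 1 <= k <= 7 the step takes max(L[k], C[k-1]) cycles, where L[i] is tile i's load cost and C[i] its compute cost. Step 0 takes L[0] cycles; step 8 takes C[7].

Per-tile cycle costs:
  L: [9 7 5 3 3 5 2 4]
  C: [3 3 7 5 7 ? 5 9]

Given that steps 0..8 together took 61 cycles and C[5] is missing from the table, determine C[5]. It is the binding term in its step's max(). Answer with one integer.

step 0 = dur = L[0]=9 = 9
step 1 = dur = max(L[1]=7, C[0]=3) = 7
step 2 = dur = max(L[2]=5, C[1]=3) = 5
step 3 = dur = max(L[3]=3, C[2]=7) = 7
step 4 = dur = max(L[4]=3, C[3]=5) = 5
step 5 = dur = max(L[5]=5, C[4]=7) = 7
step 6 = dur = max(L[6]=2, C[5]=?) = C[5]  (unknown; binding)
step 7 = dur = max(L[7]=4, C[6]=5) = 5
step 8 = dur = C[7]=9 = 9
sum of known step durations = 54
dur[6] = total - known = 61 - 54 = 7
C[5] is the binding max in step 6, so C[5] = dur[6] = 7

C[5] = 7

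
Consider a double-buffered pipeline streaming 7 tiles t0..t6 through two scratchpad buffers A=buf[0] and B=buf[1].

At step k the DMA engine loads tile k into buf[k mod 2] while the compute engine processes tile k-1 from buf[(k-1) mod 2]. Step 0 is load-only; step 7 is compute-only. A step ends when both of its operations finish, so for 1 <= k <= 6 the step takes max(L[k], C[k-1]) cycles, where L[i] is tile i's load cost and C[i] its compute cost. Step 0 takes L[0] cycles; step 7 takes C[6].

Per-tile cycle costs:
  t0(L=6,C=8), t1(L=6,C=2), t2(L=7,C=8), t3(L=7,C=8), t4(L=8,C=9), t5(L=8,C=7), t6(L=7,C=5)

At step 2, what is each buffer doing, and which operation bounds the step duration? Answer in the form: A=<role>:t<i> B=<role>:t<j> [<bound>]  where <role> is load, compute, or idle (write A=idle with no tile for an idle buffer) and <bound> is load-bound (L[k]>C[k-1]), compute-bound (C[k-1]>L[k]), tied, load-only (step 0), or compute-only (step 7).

k=0 load=t0/6c comp=- wait=6 total=6
k=1 load=t1/6c comp=t0/8c wait=8 total=14
k=2 load=t2/7c comp=t1/2c wait=7 total=21
k=3 load=t3/7c comp=t2/8c wait=8 total=29
k=4 load=t4/8c comp=t3/8c wait=8 total=37
k=5 load=t5/8c comp=t4/9c wait=9 total=46
k=6 load=t6/7c comp=t5/7c wait=7 total=53
k=7 load=- comp=t6/5c wait=5 total=58

step 2: A=load:t2 B=compute:t1 [load-bound]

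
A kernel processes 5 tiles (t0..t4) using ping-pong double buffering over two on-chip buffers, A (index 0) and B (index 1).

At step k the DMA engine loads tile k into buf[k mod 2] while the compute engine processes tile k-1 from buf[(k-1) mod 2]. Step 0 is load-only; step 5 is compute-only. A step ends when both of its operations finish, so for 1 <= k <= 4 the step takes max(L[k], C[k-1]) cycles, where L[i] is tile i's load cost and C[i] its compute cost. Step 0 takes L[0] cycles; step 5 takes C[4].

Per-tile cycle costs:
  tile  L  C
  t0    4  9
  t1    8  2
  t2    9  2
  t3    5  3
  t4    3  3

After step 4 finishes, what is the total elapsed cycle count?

k=0 load=t0/4c comp=- wait=4 total=4
k=1 load=t1/8c comp=t0/9c wait=9 total=13
k=2 load=t2/9c comp=t1/2c wait=9 total=22
k=3 load=t3/5c comp=t2/2c wait=5 total=27
k=4 load=t4/3c comp=t3/3c wait=3 total=30
k=5 load=- comp=t4/3c wait=3 total=33

end_cycle[4] = 30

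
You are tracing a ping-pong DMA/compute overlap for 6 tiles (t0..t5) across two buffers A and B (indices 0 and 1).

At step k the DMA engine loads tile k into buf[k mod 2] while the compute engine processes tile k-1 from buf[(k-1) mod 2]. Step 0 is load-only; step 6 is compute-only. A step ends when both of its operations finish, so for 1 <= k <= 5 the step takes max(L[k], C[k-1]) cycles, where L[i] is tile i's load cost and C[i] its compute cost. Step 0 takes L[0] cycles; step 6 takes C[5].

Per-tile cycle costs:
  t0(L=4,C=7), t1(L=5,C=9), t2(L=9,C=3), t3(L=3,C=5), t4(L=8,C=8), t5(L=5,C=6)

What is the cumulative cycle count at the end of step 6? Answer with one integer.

end_cycle[6] = 45

  0. 4=4c; end=4; A:t0 B:-
  1. max(5,7)=7c; end=11; A:t0 B:t1
  2. max(9,9)=9c; end=20; A:t2 B:t1
  3. max(3,3)=3c; end=23; A:t2 B:t3
  4. max(8,5)=8c; end=31; A:t4 B:t3
  5. max(5,8)=8c; end=39; A:t4 B:t5
  6. 6=6c; end=45; A:t4 B:t5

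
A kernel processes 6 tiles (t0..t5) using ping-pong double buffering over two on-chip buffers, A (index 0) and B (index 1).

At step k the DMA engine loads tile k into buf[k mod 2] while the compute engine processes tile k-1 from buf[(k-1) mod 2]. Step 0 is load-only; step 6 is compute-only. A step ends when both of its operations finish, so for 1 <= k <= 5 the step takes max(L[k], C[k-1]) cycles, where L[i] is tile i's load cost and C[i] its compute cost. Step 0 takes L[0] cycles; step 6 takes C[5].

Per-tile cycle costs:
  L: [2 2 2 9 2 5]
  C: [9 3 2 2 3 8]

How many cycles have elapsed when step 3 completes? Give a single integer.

  0. 2=2c; end=2; A:t0 B:-
  1. max(2,9)=9c; end=11; A:t0 B:t1
  2. max(2,3)=3c; end=14; A:t2 B:t1
  3. max(9,2)=9c; end=23; A:t2 B:t3
  4. max(2,2)=2c; end=25; A:t4 B:t3
  5. max(5,3)=5c; end=30; A:t4 B:t5
  6. 8=8c; end=38; A:t4 B:t5

end_cycle[3] = 23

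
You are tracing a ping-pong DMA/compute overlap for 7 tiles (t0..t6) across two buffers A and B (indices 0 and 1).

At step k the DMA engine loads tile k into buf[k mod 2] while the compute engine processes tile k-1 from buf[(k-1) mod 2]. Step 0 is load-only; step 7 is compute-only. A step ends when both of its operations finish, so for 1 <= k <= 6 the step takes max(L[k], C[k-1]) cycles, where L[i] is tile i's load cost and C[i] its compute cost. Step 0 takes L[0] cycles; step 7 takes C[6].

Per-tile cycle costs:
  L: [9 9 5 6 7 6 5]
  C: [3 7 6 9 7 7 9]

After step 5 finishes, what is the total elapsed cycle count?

[0] DMA t0→A (9c) ∥ CU idle ⇒ 9c, clock 9
[1] DMA t1→B (9c) ∥ CU A:t0 (3c) ⇒ 9c, clock 18
[2] DMA t2→A (5c) ∥ CU B:t1 (7c) ⇒ 7c, clock 25
[3] DMA t3→B (6c) ∥ CU A:t2 (6c) ⇒ 6c, clock 31
[4] DMA t4→A (7c) ∥ CU B:t3 (9c) ⇒ 9c, clock 40
[5] DMA t5→B (6c) ∥ CU A:t4 (7c) ⇒ 7c, clock 47
[6] DMA t6→A (5c) ∥ CU B:t5 (7c) ⇒ 7c, clock 54
[7] DMA idle ∥ CU A:t6 (9c) ⇒ 9c, clock 63

end_cycle[5] = 47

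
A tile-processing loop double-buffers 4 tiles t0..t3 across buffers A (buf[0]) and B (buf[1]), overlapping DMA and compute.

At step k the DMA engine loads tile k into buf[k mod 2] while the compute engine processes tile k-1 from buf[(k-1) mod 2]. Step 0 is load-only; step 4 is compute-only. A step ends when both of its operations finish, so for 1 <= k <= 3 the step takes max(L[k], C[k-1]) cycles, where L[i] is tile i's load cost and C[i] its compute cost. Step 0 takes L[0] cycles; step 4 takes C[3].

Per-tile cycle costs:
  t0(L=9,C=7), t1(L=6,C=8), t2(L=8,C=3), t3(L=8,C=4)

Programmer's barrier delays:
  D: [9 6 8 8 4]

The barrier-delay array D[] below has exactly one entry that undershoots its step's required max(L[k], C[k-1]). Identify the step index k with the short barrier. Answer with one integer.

[0] required=L[0]=9=9 vs D=9 ok
[1] required=max(L[1]=6,C[0]=7)=7 vs D=6 SHORT
[2] required=max(L[2]=8,C[1]=8)=8 vs D=8 ok
[3] required=max(L[3]=8,C[2]=3)=8 vs D=8 ok
[4] required=C[3]=4=4 vs D=4 ok

hazard at step 1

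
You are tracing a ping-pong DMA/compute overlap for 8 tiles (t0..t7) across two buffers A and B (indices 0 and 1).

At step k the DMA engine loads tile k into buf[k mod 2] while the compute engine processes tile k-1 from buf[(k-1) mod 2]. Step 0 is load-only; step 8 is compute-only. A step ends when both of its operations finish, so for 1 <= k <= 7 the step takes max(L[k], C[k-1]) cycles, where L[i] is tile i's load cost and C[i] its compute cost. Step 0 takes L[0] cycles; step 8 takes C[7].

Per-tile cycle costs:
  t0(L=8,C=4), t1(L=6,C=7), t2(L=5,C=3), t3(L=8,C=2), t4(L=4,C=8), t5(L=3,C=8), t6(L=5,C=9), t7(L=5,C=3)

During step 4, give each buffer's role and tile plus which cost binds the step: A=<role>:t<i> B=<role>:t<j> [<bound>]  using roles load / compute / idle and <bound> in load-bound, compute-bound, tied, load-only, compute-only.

step 4: A=load:t4 B=compute:t3 [load-bound]

k=0 load=t0/8c comp=- wait=8 total=8
k=1 load=t1/6c comp=t0/4c wait=6 total=14
k=2 load=t2/5c comp=t1/7c wait=7 total=21
k=3 load=t3/8c comp=t2/3c wait=8 total=29
k=4 load=t4/4c comp=t3/2c wait=4 total=33
k=5 load=t5/3c comp=t4/8c wait=8 total=41
k=6 load=t6/5c comp=t5/8c wait=8 total=49
k=7 load=t7/5c comp=t6/9c wait=9 total=58
k=8 load=- comp=t7/3c wait=3 total=61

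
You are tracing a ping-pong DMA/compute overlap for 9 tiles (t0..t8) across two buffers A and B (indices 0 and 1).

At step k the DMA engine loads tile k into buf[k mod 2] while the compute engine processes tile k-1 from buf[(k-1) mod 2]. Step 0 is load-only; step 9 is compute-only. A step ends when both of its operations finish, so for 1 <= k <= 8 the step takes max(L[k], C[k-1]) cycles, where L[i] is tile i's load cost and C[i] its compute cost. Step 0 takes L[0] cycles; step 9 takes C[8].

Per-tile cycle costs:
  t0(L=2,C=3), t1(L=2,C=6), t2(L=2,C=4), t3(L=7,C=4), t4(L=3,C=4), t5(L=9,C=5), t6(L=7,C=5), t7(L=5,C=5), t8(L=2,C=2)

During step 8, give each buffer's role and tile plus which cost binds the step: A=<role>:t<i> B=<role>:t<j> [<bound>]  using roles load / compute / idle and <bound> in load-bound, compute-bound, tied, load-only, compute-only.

step 8: A=load:t8 B=compute:t7 [compute-bound]

  0. 2=2c; end=2; A:t0 B:-
  1. max(2,3)=3c; end=5; A:t0 B:t1
  2. max(2,6)=6c; end=11; A:t2 B:t1
  3. max(7,4)=7c; end=18; A:t2 B:t3
  4. max(3,4)=4c; end=22; A:t4 B:t3
  5. max(9,4)=9c; end=31; A:t4 B:t5
  6. max(7,5)=7c; end=38; A:t6 B:t5
  7. max(5,5)=5c; end=43; A:t6 B:t7
  8. max(2,5)=5c; end=48; A:t8 B:t7
  9. 2=2c; end=50; A:t8 B:t7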